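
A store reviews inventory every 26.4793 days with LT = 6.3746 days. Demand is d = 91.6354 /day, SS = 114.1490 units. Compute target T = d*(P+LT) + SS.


P + LT = 32.8539
d*(P+LT) = 91.6354 * 32.8539 = 3010.5803
T = 3010.5803 + 114.1490 = 3124.7293

3124.7293 units


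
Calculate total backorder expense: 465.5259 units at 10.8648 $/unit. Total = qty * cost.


Total = 465.5259 * 10.8648 = 5057.8458

5057.8458 $


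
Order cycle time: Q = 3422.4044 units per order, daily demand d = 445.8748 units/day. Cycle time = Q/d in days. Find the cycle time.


Cycle = 3422.4044 / 445.8748 = 7.6757

7.6757 days


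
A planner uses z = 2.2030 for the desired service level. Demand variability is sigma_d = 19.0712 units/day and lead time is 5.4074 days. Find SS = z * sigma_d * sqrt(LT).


sqrt(LT) = sqrt(5.4074) = 2.3254
SS = 2.2030 * 19.0712 * 2.3254 = 97.6982

97.6982 units


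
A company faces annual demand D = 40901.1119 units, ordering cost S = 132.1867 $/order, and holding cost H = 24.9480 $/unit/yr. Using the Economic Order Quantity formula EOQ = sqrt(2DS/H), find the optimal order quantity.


2*D*S = 2 * 40901.1119 * 132.1867 = 10813166.0168
2*D*S/H = 433428.1713
EOQ = sqrt(433428.1713) = 658.3526

658.3526 units


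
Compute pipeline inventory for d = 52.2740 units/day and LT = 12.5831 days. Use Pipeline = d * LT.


Pipeline = 52.2740 * 12.5831 = 657.7690

657.7690 units


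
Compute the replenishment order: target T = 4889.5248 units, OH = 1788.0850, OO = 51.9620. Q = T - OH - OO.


Inventory position = OH + OO = 1788.0850 + 51.9620 = 1840.0470
Q = 4889.5248 - 1840.0470 = 3049.4778

3049.4778 units


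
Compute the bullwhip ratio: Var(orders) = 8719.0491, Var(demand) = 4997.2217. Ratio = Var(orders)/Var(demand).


BW = 8719.0491 / 4997.2217 = 1.7448

1.7448


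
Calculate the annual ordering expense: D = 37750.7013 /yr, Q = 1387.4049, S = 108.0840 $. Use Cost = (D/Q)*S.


Number of orders = D/Q = 27.2096
Cost = 27.2096 * 108.0840 = 2940.9200

2940.9200 $/yr


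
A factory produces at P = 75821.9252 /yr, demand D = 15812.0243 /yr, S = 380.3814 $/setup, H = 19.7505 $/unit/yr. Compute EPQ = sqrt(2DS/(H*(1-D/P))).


1 - D/P = 1 - 0.2085 = 0.7915
H*(1-D/P) = 15.6317
2DS = 12029199.8801
EPQ = sqrt(769538.8403) = 877.2336

877.2336 units


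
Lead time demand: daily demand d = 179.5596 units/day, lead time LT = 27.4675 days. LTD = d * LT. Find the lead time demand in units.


LTD = 179.5596 * 27.4675 = 4932.0533

4932.0533 units


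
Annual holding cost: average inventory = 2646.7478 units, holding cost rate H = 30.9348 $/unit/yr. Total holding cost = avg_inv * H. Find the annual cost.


Cost = 2646.7478 * 30.9348 = 81876.6138

81876.6138 $/yr


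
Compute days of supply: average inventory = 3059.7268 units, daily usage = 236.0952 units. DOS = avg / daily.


DOS = 3059.7268 / 236.0952 = 12.9597

12.9597 days


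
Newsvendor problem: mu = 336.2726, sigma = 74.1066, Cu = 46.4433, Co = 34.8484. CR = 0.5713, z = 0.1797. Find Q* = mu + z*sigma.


CR = Cu/(Cu+Co) = 46.4433/(46.4433+34.8484) = 0.5713
z = 0.1797
Q* = 336.2726 + 0.1797 * 74.1066 = 349.5896

349.5896 units


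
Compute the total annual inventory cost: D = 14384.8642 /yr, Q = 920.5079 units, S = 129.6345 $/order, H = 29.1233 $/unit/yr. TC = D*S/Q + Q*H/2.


Ordering cost = D*S/Q = 2025.8106
Holding cost = Q*H/2 = 13404.1139
TC = 2025.8106 + 13404.1139 = 15429.9245

15429.9245 $/yr


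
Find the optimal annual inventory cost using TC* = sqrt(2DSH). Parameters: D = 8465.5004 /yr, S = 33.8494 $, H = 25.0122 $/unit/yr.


2*D*S*H = 14334597.3335
TC* = sqrt(14334597.3335) = 3786.1058

3786.1058 $/yr


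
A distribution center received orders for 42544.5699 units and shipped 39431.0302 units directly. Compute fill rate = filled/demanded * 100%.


FR = 39431.0302 / 42544.5699 * 100 = 92.6817

92.6817%


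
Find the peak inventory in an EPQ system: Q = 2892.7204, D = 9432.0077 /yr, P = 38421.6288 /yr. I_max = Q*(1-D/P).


D/P = 0.2455
1 - D/P = 0.7545
I_max = 2892.7204 * 0.7545 = 2182.5953

2182.5953 units


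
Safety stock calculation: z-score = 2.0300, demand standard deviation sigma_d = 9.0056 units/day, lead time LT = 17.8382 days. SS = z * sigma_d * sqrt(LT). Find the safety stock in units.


sqrt(LT) = sqrt(17.8382) = 4.2235
SS = 2.0300 * 9.0056 * 4.2235 = 77.2119

77.2119 units


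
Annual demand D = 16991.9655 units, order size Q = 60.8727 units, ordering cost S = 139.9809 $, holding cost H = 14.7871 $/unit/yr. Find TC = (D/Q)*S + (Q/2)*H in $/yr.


Ordering cost = D*S/Q = 39074.1765
Holding cost = Q*H/2 = 450.0654
TC = 39074.1765 + 450.0654 = 39524.2418

39524.2418 $/yr


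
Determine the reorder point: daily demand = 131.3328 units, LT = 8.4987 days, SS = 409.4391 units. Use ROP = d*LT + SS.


d*LT = 131.3328 * 8.4987 = 1116.1581
ROP = 1116.1581 + 409.4391 = 1525.5972

1525.5972 units


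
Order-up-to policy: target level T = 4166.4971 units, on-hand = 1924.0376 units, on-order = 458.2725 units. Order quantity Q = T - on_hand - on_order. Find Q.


Inventory position = OH + OO = 1924.0376 + 458.2725 = 2382.3101
Q = 4166.4971 - 2382.3101 = 1784.1870

1784.1870 units


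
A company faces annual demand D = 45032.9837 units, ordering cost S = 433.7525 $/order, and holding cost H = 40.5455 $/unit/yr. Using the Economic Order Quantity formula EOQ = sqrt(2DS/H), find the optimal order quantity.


2*D*S = 2 * 45032.9837 * 433.7525 = 39066338.5247
2*D*S/H = 963518.4798
EOQ = sqrt(963518.4798) = 981.5898

981.5898 units


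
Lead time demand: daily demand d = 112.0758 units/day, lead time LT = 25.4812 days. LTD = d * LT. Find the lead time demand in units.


LTD = 112.0758 * 25.4812 = 2855.8259

2855.8259 units


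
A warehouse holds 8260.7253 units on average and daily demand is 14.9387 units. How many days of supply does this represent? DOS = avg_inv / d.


DOS = 8260.7253 / 14.9387 = 552.9748

552.9748 days


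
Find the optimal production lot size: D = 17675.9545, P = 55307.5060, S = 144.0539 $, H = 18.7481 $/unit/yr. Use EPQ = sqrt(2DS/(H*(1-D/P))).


1 - D/P = 1 - 0.3196 = 0.6804
H*(1-D/P) = 12.7563
2DS = 5092580.3639
EPQ = sqrt(399220.2671) = 631.8388

631.8388 units


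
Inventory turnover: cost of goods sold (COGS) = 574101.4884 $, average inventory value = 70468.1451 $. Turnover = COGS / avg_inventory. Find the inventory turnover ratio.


Turnover = 574101.4884 / 70468.1451 = 8.1470

8.1470


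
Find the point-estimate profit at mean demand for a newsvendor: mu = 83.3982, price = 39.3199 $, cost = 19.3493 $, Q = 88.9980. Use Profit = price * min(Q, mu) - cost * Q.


Sales at mu = min(88.9980, 83.3982) = 83.3982
Revenue = 39.3199 * 83.3982 = 3279.2089
Total cost = 19.3493 * 88.9980 = 1722.0490
Profit = 3279.2089 - 1722.0490 = 1557.1599

1557.1599 $


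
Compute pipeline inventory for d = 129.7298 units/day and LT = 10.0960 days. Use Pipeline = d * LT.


Pipeline = 129.7298 * 10.0960 = 1309.7521

1309.7521 units


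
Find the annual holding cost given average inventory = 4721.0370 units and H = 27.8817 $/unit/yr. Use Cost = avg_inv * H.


Cost = 4721.0370 * 27.8817 = 131630.5373

131630.5373 $/yr


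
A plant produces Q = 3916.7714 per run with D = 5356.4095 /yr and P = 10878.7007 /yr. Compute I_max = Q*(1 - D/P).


D/P = 0.4924
1 - D/P = 0.5076
I_max = 3916.7714 * 0.5076 = 1988.2478

1988.2478 units


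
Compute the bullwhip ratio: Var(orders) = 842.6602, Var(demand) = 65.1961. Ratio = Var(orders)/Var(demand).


BW = 842.6602 / 65.1961 = 12.9250

12.9250


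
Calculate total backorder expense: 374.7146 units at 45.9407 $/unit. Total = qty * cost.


Total = 374.7146 * 45.9407 = 17214.6510

17214.6510 $


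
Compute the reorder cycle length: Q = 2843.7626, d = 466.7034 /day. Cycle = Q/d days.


Cycle = 2843.7626 / 466.7034 = 6.0933

6.0933 days


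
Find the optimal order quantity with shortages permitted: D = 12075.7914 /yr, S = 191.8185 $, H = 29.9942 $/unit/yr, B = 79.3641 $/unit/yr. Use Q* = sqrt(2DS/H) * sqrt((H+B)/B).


sqrt(2DS/H) = 393.0062
sqrt((H+B)/B) = 1.1739
Q* = 393.0062 * 1.1739 = 461.3316

461.3316 units


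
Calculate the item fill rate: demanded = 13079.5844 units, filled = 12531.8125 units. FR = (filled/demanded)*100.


FR = 12531.8125 / 13079.5844 * 100 = 95.8120

95.8120%


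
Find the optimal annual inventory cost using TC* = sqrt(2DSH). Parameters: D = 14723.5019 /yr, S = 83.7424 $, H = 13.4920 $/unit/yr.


2*D*S*H = 33270769.7066
TC* = sqrt(33270769.7066) = 5768.0820

5768.0820 $/yr


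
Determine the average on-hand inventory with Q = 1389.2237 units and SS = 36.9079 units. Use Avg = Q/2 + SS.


Q/2 = 694.6119
Avg = 694.6119 + 36.9079 = 731.5198

731.5198 units


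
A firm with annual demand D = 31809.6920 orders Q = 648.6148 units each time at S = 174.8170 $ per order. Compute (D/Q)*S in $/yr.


Number of orders = D/Q = 49.0425
Cost = 49.0425 * 174.8170 = 8573.4629

8573.4629 $/yr


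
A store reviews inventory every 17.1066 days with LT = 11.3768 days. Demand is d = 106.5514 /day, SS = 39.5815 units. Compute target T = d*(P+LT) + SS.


P + LT = 28.4834
d*(P+LT) = 106.5514 * 28.4834 = 3034.9461
T = 3034.9461 + 39.5815 = 3074.5276

3074.5276 units


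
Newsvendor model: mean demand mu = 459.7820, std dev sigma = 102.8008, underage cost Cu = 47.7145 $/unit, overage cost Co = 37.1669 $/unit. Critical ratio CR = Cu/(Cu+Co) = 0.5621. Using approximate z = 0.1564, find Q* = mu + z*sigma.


CR = Cu/(Cu+Co) = 47.7145/(47.7145+37.1669) = 0.5621
z = 0.1564
Q* = 459.7820 + 0.1564 * 102.8008 = 475.8600

475.8600 units


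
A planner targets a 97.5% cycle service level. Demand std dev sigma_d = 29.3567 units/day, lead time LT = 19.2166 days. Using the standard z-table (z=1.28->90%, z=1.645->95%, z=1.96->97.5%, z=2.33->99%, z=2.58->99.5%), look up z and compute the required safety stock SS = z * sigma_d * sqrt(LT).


From the table, SL = 97.5% corresponds to z = 1.96
sqrt(LT) = sqrt(19.2166) = 4.3837
SS = 1.96 * 29.3567 * 4.3837 = 252.2328

252.2328 units


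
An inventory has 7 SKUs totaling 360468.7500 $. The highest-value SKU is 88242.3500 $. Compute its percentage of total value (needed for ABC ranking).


Top item = 88242.3500
Total = 360468.7500
Percentage = 88242.3500 / 360468.7500 * 100 = 24.4799

24.4799%


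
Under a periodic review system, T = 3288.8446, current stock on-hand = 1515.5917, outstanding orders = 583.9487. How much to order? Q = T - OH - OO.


Inventory position = OH + OO = 1515.5917 + 583.9487 = 2099.5404
Q = 3288.8446 - 2099.5404 = 1189.3042

1189.3042 units


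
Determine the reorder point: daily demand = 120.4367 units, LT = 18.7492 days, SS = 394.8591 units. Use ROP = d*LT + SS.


d*LT = 120.4367 * 18.7492 = 2258.0918
ROP = 2258.0918 + 394.8591 = 2652.9509

2652.9509 units


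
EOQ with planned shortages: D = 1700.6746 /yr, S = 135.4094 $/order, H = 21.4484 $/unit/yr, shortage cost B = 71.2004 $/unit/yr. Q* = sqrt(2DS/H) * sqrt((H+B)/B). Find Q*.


sqrt(2DS/H) = 146.5388
sqrt((H+B)/B) = 1.1407
Q* = 146.5388 * 1.1407 = 167.1596

167.1596 units


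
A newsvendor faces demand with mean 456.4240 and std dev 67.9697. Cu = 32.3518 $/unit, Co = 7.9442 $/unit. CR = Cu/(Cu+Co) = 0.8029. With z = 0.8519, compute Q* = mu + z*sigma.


CR = Cu/(Cu+Co) = 32.3518/(32.3518+7.9442) = 0.8029
z = 0.8519
Q* = 456.4240 + 0.8519 * 67.9697 = 514.3274

514.3274 units


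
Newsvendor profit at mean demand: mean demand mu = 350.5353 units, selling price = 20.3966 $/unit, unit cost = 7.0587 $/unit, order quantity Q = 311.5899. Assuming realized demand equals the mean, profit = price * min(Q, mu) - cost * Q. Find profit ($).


Sales at mu = min(311.5899, 350.5353) = 311.5899
Revenue = 20.3966 * 311.5899 = 6355.3746
Total cost = 7.0587 * 311.5899 = 2199.4196
Profit = 6355.3746 - 2199.4196 = 4155.9549

4155.9549 $


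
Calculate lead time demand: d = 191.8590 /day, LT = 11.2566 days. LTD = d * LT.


LTD = 191.8590 * 11.2566 = 2159.6800

2159.6800 units


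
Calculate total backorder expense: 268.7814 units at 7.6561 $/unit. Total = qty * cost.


Total = 268.7814 * 7.6561 = 2057.8173

2057.8173 $


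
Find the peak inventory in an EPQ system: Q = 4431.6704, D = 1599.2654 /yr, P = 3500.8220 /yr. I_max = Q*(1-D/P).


D/P = 0.4568
1 - D/P = 0.5432
I_max = 4431.6704 * 0.5432 = 2407.1695

2407.1695 units


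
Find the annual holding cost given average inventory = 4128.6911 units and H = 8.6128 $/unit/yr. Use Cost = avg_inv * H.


Cost = 4128.6911 * 8.6128 = 35559.5907

35559.5907 $/yr


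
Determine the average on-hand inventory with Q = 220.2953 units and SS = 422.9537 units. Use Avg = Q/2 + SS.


Q/2 = 110.1476
Avg = 110.1476 + 422.9537 = 533.1014

533.1014 units


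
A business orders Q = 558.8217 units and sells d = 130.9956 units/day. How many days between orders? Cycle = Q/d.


Cycle = 558.8217 / 130.9956 = 4.2660

4.2660 days


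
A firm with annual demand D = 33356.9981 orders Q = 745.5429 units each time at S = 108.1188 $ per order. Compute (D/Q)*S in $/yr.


Number of orders = D/Q = 44.7419
Cost = 44.7419 * 108.1188 = 4837.4394

4837.4394 $/yr


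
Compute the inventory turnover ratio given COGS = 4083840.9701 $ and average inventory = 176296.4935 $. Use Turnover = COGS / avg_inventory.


Turnover = 4083840.9701 / 176296.4935 = 23.1646

23.1646


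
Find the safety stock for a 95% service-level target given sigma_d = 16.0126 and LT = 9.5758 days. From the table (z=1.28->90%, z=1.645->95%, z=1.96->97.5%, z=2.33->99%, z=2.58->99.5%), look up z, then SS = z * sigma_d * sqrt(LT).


From the table, SL = 95% corresponds to z = 1.645
sqrt(LT) = sqrt(9.5758) = 3.0945
SS = 1.645 * 16.0126 * 3.0945 = 81.5108

81.5108 units


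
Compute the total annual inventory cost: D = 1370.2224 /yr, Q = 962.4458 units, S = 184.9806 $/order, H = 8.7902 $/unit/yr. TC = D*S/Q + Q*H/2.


Ordering cost = D*S/Q = 263.3546
Holding cost = Q*H/2 = 4230.0455
TC = 263.3546 + 4230.0455 = 4493.4002

4493.4002 $/yr


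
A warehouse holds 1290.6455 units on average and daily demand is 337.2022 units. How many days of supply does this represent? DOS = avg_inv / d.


DOS = 1290.6455 / 337.2022 = 3.8275

3.8275 days


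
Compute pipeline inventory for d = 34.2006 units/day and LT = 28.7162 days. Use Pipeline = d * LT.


Pipeline = 34.2006 * 28.7162 = 982.1113

982.1113 units


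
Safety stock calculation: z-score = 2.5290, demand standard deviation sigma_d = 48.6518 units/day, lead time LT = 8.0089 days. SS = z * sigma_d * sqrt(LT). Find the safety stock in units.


sqrt(LT) = sqrt(8.0089) = 2.8300
SS = 2.5290 * 48.6518 * 2.8300 = 348.2043

348.2043 units


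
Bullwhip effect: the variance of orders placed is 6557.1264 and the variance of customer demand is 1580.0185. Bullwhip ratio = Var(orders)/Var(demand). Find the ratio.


BW = 6557.1264 / 1580.0185 = 4.1500

4.1500


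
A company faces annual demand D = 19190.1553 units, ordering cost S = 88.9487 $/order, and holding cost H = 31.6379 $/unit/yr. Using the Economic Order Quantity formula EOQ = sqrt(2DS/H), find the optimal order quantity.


2*D*S = 2 * 19190.1553 * 88.9487 = 3413878.7335
2*D*S/H = 107904.7198
EOQ = sqrt(107904.7198) = 328.4885

328.4885 units


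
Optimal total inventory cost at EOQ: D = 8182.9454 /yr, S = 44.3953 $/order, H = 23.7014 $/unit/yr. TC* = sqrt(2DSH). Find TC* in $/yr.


2*D*S*H = 17220693.7705
TC* = sqrt(17220693.7705) = 4149.7824

4149.7824 $/yr


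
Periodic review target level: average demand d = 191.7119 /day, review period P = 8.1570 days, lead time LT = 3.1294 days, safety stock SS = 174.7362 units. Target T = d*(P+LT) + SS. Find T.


P + LT = 11.2864
d*(P+LT) = 191.7119 * 11.2864 = 2163.7372
T = 2163.7372 + 174.7362 = 2338.4734

2338.4734 units


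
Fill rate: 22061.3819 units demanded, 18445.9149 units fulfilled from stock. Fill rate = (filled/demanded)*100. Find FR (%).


FR = 18445.9149 / 22061.3819 * 100 = 83.6118

83.6118%


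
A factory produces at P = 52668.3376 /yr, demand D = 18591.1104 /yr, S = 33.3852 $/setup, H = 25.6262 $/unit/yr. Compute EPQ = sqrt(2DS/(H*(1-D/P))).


1 - D/P = 1 - 0.3530 = 0.6470
H*(1-D/P) = 16.5805
2DS = 1241335.8779
EPQ = sqrt(74867.0046) = 273.6184

273.6184 units


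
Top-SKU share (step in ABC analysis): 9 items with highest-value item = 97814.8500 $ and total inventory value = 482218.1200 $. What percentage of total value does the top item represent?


Top item = 97814.8500
Total = 482218.1200
Percentage = 97814.8500 / 482218.1200 * 100 = 20.2844

20.2844%


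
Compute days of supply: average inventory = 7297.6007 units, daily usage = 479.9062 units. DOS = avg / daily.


DOS = 7297.6007 / 479.9062 = 15.2063

15.2063 days


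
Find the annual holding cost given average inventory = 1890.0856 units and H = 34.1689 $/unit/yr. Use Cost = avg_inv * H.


Cost = 1890.0856 * 34.1689 = 64582.1459

64582.1459 $/yr


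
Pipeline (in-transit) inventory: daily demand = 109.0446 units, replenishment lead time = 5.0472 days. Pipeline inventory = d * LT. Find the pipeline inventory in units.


Pipeline = 109.0446 * 5.0472 = 550.3699

550.3699 units


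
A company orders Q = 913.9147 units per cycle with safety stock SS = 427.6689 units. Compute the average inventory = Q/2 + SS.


Q/2 = 456.9574
Avg = 456.9574 + 427.6689 = 884.6263

884.6263 units


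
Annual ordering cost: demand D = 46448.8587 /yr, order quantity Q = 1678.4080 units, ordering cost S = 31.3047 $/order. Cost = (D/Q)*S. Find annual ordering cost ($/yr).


Number of orders = D/Q = 27.6744
Cost = 27.6744 * 31.3047 = 866.3374

866.3374 $/yr


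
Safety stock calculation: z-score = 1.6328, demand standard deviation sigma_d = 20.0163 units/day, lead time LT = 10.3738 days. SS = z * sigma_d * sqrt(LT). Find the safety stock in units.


sqrt(LT) = sqrt(10.3738) = 3.2208
SS = 1.6328 * 20.0163 * 3.2208 = 105.2654

105.2654 units


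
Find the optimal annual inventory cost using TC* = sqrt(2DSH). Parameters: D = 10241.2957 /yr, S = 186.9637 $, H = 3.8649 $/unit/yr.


2*D*S*H = 14800638.6999
TC* = sqrt(14800638.6999) = 3847.1598

3847.1598 $/yr


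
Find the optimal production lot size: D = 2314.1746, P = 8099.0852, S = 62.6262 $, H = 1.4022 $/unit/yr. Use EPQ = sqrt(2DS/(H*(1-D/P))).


1 - D/P = 1 - 0.2857 = 0.7143
H*(1-D/P) = 1.0015
2DS = 289855.9227
EPQ = sqrt(289408.6663) = 537.9672

537.9672 units


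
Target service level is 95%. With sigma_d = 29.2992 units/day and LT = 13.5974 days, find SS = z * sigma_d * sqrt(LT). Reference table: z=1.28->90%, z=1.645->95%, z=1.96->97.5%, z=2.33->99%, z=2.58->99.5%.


From the table, SL = 95% corresponds to z = 1.645
sqrt(LT) = sqrt(13.5974) = 3.6875
SS = 1.645 * 29.2992 * 3.6875 = 177.7254

177.7254 units


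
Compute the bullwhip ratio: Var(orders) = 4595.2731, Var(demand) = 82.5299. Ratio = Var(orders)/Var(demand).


BW = 4595.2731 / 82.5299 = 55.6801

55.6801


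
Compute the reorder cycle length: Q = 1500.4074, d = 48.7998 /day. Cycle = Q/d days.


Cycle = 1500.4074 / 48.7998 = 30.7462

30.7462 days


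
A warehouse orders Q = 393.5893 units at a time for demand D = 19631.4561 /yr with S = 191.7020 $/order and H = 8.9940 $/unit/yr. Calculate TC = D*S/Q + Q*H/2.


Ordering cost = D*S/Q = 9561.7167
Holding cost = Q*H/2 = 1769.9711
TC = 9561.7167 + 1769.9711 = 11331.6878

11331.6878 $/yr


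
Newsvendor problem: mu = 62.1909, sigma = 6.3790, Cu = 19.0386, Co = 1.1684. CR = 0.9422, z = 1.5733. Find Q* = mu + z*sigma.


CR = Cu/(Cu+Co) = 19.0386/(19.0386+1.1684) = 0.9422
z = 1.5733
Q* = 62.1909 + 1.5733 * 6.3790 = 72.2270

72.2270 units


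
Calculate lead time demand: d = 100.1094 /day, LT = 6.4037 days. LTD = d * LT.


LTD = 100.1094 * 6.4037 = 641.0706

641.0706 units


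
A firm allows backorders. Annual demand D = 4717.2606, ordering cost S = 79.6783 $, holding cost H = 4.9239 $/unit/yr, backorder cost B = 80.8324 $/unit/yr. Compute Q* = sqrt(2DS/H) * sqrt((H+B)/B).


sqrt(2DS/H) = 390.7287
sqrt((H+B)/B) = 1.0300
Q* = 390.7287 * 1.0300 = 402.4534

402.4534 units


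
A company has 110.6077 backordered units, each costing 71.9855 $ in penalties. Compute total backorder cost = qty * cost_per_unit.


Total = 110.6077 * 71.9855 = 7962.1506

7962.1506 $


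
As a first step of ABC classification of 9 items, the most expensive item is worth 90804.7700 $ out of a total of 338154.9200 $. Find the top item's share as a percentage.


Top item = 90804.7700
Total = 338154.9200
Percentage = 90804.7700 / 338154.9200 * 100 = 26.8530

26.8530%


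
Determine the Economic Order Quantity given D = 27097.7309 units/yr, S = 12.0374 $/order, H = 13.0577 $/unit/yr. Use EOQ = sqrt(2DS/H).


2*D*S = 2 * 27097.7309 * 12.0374 = 652372.4519
2*D*S/H = 49960.7474
EOQ = sqrt(49960.7474) = 223.5190

223.5190 units


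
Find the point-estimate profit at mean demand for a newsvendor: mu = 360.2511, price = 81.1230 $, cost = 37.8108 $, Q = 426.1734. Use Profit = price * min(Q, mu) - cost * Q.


Sales at mu = min(426.1734, 360.2511) = 360.2511
Revenue = 81.1230 * 360.2511 = 29224.6500
Total cost = 37.8108 * 426.1734 = 16113.9572
Profit = 29224.6500 - 16113.9572 = 13110.6928

13110.6928 $


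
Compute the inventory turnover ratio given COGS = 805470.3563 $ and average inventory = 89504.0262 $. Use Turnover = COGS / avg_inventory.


Turnover = 805470.3563 / 89504.0262 = 8.9993

8.9993


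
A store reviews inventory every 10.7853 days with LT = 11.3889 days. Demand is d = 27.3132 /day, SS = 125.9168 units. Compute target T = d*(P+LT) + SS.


P + LT = 22.1742
d*(P+LT) = 27.3132 * 22.1742 = 605.6484
T = 605.6484 + 125.9168 = 731.5652

731.5652 units


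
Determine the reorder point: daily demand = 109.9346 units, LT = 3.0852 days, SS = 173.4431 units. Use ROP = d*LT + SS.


d*LT = 109.9346 * 3.0852 = 339.1702
ROP = 339.1702 + 173.4431 = 512.6133

512.6133 units


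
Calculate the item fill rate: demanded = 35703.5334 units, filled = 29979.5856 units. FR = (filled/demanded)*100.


FR = 29979.5856 / 35703.5334 * 100 = 83.9681

83.9681%


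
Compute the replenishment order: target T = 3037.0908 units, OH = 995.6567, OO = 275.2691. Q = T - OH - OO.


Inventory position = OH + OO = 995.6567 + 275.2691 = 1270.9258
Q = 3037.0908 - 1270.9258 = 1766.1650

1766.1650 units


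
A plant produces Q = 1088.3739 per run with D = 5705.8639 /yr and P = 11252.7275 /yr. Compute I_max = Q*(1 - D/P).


D/P = 0.5071
1 - D/P = 0.4929
I_max = 1088.3739 * 0.4929 = 536.4976

536.4976 units


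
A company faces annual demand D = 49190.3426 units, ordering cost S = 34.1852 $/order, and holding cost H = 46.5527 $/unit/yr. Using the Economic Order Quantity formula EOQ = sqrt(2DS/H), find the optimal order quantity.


2*D*S = 2 * 49190.3426 * 34.1852 = 3363163.3997
2*D*S/H = 72244.2178
EOQ = sqrt(72244.2178) = 268.7828

268.7828 units


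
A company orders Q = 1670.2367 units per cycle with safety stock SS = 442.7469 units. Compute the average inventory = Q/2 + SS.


Q/2 = 835.1183
Avg = 835.1183 + 442.7469 = 1277.8652

1277.8652 units


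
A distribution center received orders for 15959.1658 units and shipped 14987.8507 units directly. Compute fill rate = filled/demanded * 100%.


FR = 14987.8507 / 15959.1658 * 100 = 93.9137

93.9137%


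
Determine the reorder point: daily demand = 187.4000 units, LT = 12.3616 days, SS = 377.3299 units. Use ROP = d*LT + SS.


d*LT = 187.4000 * 12.3616 = 2316.5638
ROP = 2316.5638 + 377.3299 = 2693.8937

2693.8937 units


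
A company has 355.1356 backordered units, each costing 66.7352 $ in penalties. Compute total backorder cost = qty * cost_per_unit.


Total = 355.1356 * 66.7352 = 23700.0453

23700.0453 $


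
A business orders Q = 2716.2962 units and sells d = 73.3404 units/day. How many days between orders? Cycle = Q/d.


Cycle = 2716.2962 / 73.3404 = 37.0368

37.0368 days


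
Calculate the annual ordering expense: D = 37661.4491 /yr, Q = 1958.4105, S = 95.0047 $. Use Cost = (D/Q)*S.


Number of orders = D/Q = 19.2306
Cost = 19.2306 * 95.0047 = 1826.9993

1826.9993 $/yr


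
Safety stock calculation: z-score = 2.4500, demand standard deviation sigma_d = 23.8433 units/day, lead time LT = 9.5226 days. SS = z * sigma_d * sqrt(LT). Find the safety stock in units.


sqrt(LT) = sqrt(9.5226) = 3.0859
SS = 2.4500 * 23.8433 * 3.0859 = 180.2645

180.2645 units


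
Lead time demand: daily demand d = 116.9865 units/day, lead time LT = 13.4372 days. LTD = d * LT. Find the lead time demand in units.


LTD = 116.9865 * 13.4372 = 1571.9710

1571.9710 units


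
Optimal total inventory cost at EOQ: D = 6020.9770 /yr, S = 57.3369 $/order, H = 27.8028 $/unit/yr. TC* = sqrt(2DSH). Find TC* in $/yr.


2*D*S*H = 19196396.3373
TC* = sqrt(19196396.3373) = 4381.3692

4381.3692 $/yr


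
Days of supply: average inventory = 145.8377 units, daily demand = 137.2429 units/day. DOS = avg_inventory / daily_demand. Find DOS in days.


DOS = 145.8377 / 137.2429 = 1.0626

1.0626 days


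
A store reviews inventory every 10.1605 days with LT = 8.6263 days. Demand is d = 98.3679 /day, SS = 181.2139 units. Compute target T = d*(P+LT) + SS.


P + LT = 18.7868
d*(P+LT) = 98.3679 * 18.7868 = 1848.0181
T = 1848.0181 + 181.2139 = 2029.2320

2029.2320 units


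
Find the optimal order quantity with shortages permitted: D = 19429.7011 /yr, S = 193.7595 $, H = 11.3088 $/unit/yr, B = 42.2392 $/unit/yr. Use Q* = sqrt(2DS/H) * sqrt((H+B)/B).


sqrt(2DS/H) = 815.9646
sqrt((H+B)/B) = 1.1259
Q* = 815.9646 * 1.1259 = 918.7240

918.7240 units


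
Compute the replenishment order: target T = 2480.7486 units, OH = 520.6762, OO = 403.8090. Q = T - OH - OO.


Inventory position = OH + OO = 520.6762 + 403.8090 = 924.4852
Q = 2480.7486 - 924.4852 = 1556.2634

1556.2634 units


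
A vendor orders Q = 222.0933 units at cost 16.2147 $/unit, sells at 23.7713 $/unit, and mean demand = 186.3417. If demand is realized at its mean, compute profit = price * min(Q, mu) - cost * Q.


Sales at mu = min(222.0933, 186.3417) = 186.3417
Revenue = 23.7713 * 186.3417 = 4429.5845
Total cost = 16.2147 * 222.0933 = 3601.1762
Profit = 4429.5845 - 3601.1762 = 828.4082

828.4082 $


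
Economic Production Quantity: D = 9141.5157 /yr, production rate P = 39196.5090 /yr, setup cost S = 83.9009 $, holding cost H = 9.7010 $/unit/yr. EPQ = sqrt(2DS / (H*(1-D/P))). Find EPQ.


1 - D/P = 1 - 0.2332 = 0.7668
H*(1-D/P) = 7.4385
2DS = 1533962.7892
EPQ = sqrt(206219.1884) = 454.1136

454.1136 units


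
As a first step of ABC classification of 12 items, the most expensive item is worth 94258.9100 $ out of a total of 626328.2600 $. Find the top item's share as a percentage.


Top item = 94258.9100
Total = 626328.2600
Percentage = 94258.9100 / 626328.2600 * 100 = 15.0494

15.0494%


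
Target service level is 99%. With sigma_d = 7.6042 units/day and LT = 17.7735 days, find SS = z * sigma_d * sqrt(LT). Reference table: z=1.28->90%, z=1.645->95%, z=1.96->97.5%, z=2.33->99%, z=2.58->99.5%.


From the table, SL = 99% corresponds to z = 2.33
sqrt(LT) = sqrt(17.7735) = 4.2159
SS = 2.33 * 7.6042 * 4.2159 = 74.6958

74.6958 units


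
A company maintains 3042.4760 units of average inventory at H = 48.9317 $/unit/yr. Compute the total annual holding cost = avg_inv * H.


Cost = 3042.4760 * 48.9317 = 148873.5229

148873.5229 $/yr


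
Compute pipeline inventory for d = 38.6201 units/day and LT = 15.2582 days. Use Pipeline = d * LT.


Pipeline = 38.6201 * 15.2582 = 589.2732

589.2732 units


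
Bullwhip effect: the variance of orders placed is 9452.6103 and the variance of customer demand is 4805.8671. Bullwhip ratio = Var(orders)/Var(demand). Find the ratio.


BW = 9452.6103 / 4805.8671 = 1.9669

1.9669


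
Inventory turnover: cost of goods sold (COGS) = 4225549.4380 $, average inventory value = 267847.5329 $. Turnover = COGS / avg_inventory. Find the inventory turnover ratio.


Turnover = 4225549.4380 / 267847.5329 = 15.7760

15.7760


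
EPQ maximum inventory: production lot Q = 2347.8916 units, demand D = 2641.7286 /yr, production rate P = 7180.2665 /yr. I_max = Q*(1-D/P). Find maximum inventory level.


D/P = 0.3679
1 - D/P = 0.6321
I_max = 2347.8916 * 0.6321 = 1484.0668

1484.0668 units


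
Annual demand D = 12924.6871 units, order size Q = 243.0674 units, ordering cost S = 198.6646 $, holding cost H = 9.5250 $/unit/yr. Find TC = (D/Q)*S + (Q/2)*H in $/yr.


Ordering cost = D*S/Q = 10563.6453
Holding cost = Q*H/2 = 1157.6085
TC = 10563.6453 + 1157.6085 = 11721.2538

11721.2538 $/yr


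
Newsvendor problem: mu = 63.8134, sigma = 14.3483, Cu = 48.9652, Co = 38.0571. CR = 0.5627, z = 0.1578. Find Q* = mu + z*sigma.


CR = Cu/(Cu+Co) = 48.9652/(48.9652+38.0571) = 0.5627
z = 0.1578
Q* = 63.8134 + 0.1578 * 14.3483 = 66.0776

66.0776 units


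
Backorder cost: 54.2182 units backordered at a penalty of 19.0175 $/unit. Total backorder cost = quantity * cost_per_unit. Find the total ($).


Total = 54.2182 * 19.0175 = 1031.0946

1031.0946 $


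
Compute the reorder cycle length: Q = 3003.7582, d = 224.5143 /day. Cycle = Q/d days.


Cycle = 3003.7582 / 224.5143 = 13.3789

13.3789 days


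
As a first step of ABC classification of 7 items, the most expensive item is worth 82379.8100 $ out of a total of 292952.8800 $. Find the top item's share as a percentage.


Top item = 82379.8100
Total = 292952.8800
Percentage = 82379.8100 / 292952.8800 * 100 = 28.1205

28.1205%


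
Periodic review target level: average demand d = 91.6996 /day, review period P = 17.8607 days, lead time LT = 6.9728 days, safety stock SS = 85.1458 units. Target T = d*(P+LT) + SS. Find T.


P + LT = 24.8335
d*(P+LT) = 91.6996 * 24.8335 = 2277.2220
T = 2277.2220 + 85.1458 = 2362.3678

2362.3678 units


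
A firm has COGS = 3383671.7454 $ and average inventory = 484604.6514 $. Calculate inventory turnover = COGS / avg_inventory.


Turnover = 3383671.7454 / 484604.6514 = 6.9823

6.9823


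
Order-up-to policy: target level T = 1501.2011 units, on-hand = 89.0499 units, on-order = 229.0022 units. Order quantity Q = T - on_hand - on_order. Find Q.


Inventory position = OH + OO = 89.0499 + 229.0022 = 318.0521
Q = 1501.2011 - 318.0521 = 1183.1490

1183.1490 units


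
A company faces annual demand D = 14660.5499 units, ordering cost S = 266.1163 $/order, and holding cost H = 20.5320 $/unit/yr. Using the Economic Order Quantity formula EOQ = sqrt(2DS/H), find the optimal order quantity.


2*D*S = 2 * 14660.5499 * 266.1163 = 7802822.5907
2*D*S/H = 380032.2711
EOQ = sqrt(380032.2711) = 616.4676

616.4676 units


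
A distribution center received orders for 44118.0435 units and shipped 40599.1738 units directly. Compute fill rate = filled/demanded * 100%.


FR = 40599.1738 / 44118.0435 * 100 = 92.0240

92.0240%


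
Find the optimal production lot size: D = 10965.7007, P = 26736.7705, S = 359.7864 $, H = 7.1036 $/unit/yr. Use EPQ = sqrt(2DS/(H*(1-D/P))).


1 - D/P = 1 - 0.4101 = 0.5899
H*(1-D/P) = 4.1902
2DS = 7890619.9567
EPQ = sqrt(1883130.5213) = 1372.2720

1372.2720 units


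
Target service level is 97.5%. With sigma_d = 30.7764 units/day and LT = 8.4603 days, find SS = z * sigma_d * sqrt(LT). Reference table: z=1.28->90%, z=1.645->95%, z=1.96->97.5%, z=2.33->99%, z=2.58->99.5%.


From the table, SL = 97.5% corresponds to z = 1.96
sqrt(LT) = sqrt(8.4603) = 2.9087
SS = 1.96 * 30.7764 * 2.9087 = 175.4554

175.4554 units


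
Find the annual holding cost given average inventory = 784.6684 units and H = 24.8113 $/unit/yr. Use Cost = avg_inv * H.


Cost = 784.6684 * 24.8113 = 19468.6431

19468.6431 $/yr


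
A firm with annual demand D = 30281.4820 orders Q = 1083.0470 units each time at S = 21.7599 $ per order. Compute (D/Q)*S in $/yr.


Number of orders = D/Q = 27.9595
Cost = 27.9595 * 21.7599 = 608.3965

608.3965 $/yr


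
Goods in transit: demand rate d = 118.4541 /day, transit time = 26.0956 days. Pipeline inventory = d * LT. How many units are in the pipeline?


Pipeline = 118.4541 * 26.0956 = 3091.1308

3091.1308 units


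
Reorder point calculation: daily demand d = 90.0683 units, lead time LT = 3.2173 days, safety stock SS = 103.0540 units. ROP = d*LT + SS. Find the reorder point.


d*LT = 90.0683 * 3.2173 = 289.7767
ROP = 289.7767 + 103.0540 = 392.8307

392.8307 units


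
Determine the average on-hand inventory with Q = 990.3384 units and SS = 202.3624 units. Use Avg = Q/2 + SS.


Q/2 = 495.1692
Avg = 495.1692 + 202.3624 = 697.5316

697.5316 units


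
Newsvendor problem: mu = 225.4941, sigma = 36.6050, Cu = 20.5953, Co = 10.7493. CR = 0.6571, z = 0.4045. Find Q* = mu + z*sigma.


CR = Cu/(Cu+Co) = 20.5953/(20.5953+10.7493) = 0.6571
z = 0.4045
Q* = 225.4941 + 0.4045 * 36.6050 = 240.3008

240.3008 units


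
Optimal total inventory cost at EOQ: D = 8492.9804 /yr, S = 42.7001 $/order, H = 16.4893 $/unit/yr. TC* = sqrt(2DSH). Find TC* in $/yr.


2*D*S*H = 11959725.9747
TC* = sqrt(11959725.9747) = 3458.2837

3458.2837 $/yr


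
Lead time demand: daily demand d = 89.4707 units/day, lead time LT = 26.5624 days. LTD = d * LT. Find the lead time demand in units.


LTD = 89.4707 * 26.5624 = 2376.5565

2376.5565 units


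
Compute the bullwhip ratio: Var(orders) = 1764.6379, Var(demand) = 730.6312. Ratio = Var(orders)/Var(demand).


BW = 1764.6379 / 730.6312 = 2.4152

2.4152


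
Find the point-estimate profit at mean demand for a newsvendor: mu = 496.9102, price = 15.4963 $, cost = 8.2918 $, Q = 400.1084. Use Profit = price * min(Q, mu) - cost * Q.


Sales at mu = min(400.1084, 496.9102) = 400.1084
Revenue = 15.4963 * 400.1084 = 6200.1998
Total cost = 8.2918 * 400.1084 = 3317.6188
Profit = 6200.1998 - 3317.6188 = 2882.5810

2882.5810 $


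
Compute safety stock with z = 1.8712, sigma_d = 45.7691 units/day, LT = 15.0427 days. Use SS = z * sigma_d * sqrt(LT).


sqrt(LT) = sqrt(15.0427) = 3.8785
SS = 1.8712 * 45.7691 * 3.8785 = 332.1662

332.1662 units


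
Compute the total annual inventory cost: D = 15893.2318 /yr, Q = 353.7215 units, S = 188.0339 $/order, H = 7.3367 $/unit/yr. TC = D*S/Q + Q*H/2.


Ordering cost = D*S/Q = 8448.6421
Holding cost = Q*H/2 = 1297.5743
TC = 8448.6421 + 1297.5743 = 9746.2164

9746.2164 $/yr


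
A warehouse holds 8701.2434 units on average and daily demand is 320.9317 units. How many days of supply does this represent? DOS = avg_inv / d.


DOS = 8701.2434 / 320.9317 = 27.1124

27.1124 days


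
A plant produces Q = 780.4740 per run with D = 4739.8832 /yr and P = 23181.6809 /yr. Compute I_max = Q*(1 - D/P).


D/P = 0.2045
1 - D/P = 0.7955
I_max = 780.4740 * 0.7955 = 620.8930

620.8930 units


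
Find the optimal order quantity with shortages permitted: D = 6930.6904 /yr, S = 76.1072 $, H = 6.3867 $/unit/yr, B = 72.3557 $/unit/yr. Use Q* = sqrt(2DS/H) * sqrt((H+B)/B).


sqrt(2DS/H) = 406.4226
sqrt((H+B)/B) = 1.0432
Q* = 406.4226 * 1.0432 = 423.9804

423.9804 units


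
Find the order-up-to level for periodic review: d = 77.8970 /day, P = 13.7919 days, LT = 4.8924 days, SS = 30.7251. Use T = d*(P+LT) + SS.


P + LT = 18.6843
d*(P+LT) = 77.8970 * 18.6843 = 1455.4509
T = 1455.4509 + 30.7251 = 1486.1760

1486.1760 units


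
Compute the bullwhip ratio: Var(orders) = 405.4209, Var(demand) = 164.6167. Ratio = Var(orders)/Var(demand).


BW = 405.4209 / 164.6167 = 2.4628

2.4628


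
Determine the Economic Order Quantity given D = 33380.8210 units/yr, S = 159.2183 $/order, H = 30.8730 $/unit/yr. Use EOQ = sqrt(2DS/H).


2*D*S = 2 * 33380.8210 * 159.2183 = 10629675.1444
2*D*S/H = 344303.2794
EOQ = sqrt(344303.2794) = 586.7736

586.7736 units


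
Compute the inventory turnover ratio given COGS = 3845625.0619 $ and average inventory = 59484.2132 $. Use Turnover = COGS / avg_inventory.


Turnover = 3845625.0619 / 59484.2132 = 64.6495

64.6495


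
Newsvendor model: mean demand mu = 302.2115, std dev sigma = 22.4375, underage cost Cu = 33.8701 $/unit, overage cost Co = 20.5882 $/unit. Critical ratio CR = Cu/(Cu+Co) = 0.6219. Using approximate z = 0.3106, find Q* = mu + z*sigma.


CR = Cu/(Cu+Co) = 33.8701/(33.8701+20.5882) = 0.6219
z = 0.3106
Q* = 302.2115 + 0.3106 * 22.4375 = 309.1806

309.1806 units


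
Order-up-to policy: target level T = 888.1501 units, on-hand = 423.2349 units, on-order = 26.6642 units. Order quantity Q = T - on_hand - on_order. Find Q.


Inventory position = OH + OO = 423.2349 + 26.6642 = 449.8991
Q = 888.1501 - 449.8991 = 438.2510

438.2510 units


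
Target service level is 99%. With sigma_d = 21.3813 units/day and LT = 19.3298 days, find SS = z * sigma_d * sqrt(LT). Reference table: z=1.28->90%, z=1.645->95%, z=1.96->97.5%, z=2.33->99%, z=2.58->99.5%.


From the table, SL = 99% corresponds to z = 2.33
sqrt(LT) = sqrt(19.3298) = 4.3966
SS = 2.33 * 21.3813 * 4.3966 = 219.0301

219.0301 units


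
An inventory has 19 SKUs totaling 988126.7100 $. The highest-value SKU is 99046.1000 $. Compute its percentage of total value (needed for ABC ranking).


Top item = 99046.1000
Total = 988126.7100
Percentage = 99046.1000 / 988126.7100 * 100 = 10.0236

10.0236%


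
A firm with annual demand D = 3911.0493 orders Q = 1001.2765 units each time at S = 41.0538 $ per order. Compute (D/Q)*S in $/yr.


Number of orders = D/Q = 3.9061
Cost = 3.9061 * 41.0538 = 160.3587

160.3587 $/yr


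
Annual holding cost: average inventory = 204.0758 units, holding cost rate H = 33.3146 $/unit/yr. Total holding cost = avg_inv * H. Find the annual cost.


Cost = 204.0758 * 33.3146 = 6798.7036

6798.7036 $/yr


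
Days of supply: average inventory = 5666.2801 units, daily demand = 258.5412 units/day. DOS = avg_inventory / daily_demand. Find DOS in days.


DOS = 5666.2801 / 258.5412 = 21.9164

21.9164 days


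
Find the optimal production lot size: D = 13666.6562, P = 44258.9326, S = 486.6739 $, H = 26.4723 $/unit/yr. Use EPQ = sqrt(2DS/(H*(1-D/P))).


1 - D/P = 1 - 0.3088 = 0.6912
H*(1-D/P) = 18.2980
2DS = 13302409.7456
EPQ = sqrt(726988.9110) = 852.6364

852.6364 units


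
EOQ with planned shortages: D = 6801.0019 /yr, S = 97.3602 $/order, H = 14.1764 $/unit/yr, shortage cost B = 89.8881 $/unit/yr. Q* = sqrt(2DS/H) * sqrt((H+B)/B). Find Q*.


sqrt(2DS/H) = 305.6393
sqrt((H+B)/B) = 1.0760
Q* = 305.6393 * 1.0760 = 328.8587

328.8587 units


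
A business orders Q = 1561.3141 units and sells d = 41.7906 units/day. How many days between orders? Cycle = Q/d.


Cycle = 1561.3141 / 41.7906 = 37.3604

37.3604 days


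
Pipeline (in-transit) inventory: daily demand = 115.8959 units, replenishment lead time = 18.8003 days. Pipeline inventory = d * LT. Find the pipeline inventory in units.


Pipeline = 115.8959 * 18.8003 = 2178.8777

2178.8777 units


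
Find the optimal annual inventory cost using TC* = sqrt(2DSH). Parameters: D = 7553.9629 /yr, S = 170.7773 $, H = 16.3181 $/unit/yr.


2*D*S*H = 42102179.3037
TC* = sqrt(42102179.3037) = 6488.6192

6488.6192 $/yr


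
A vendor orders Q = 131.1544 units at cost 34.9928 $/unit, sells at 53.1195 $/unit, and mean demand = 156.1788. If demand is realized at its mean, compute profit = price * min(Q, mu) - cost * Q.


Sales at mu = min(131.1544, 156.1788) = 131.1544
Revenue = 53.1195 * 131.1544 = 6966.8562
Total cost = 34.9928 * 131.1544 = 4589.4597
Profit = 6966.8562 - 4589.4597 = 2377.3965

2377.3965 $


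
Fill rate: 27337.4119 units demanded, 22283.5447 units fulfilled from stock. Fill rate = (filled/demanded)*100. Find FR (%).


FR = 22283.5447 / 27337.4119 * 100 = 81.5130

81.5130%
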